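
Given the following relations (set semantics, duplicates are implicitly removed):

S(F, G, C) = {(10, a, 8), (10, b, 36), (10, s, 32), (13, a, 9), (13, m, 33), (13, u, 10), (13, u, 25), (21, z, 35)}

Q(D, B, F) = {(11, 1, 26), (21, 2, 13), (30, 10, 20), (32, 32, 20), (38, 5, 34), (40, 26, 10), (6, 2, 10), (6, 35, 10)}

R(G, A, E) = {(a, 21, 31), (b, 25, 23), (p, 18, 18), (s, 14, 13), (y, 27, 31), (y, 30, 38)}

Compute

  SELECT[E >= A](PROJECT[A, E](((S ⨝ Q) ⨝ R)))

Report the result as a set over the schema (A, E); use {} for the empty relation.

S ⋈ Q (natural join on F): {(10, a, 8, 40, 26), (10, a, 8, 6, 2), (10, a, 8, 6, 35), (10, b, 36, 40, 26), (10, b, 36, 6, 2), (10, b, 36, 6, 35), (10, s, 32, 40, 26), (10, s, 32, 6, 2), (10, s, 32, 6, 35), (13, a, 9, 21, 2), (13, m, 33, 21, 2), (13, u, 10, 21, 2), (13, u, 25, 21, 2)}
(S ⨝ Q) ⋈ R (natural join on G): {(10, a, 8, 40, 26, 21, 31), (10, a, 8, 6, 2, 21, 31), (10, a, 8, 6, 35, 21, 31), (10, b, 36, 40, 26, 25, 23), (10, b, 36, 6, 2, 25, 23), (10, b, 36, 6, 35, 25, 23), (10, s, 32, 40, 26, 14, 13), (10, s, 32, 6, 2, 14, 13), (10, s, 32, 6, 35, 14, 13), (13, a, 9, 21, 2, 21, 31)}
π[A, E]: project onto (A, E) (7 duplicate(s) eliminated) → {(14, 13), (21, 31), (25, 23)}
Selection E >= A: {(21, 31)}

{(21, 31)}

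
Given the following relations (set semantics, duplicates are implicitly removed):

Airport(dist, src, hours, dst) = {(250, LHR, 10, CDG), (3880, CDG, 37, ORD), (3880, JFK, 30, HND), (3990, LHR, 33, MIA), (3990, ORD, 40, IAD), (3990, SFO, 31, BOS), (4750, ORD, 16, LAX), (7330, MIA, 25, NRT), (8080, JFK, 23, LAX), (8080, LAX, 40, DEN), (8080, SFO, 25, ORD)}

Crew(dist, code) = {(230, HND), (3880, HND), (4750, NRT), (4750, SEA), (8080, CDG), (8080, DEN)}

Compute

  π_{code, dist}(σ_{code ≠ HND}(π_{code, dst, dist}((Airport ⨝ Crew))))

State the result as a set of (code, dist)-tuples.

Airport ⋈ Crew (natural join on dist): {(3880, CDG, 37, ORD, HND), (3880, JFK, 30, HND, HND), (4750, ORD, 16, LAX, NRT), (4750, ORD, 16, LAX, SEA), (8080, JFK, 23, LAX, CDG), (8080, JFK, 23, LAX, DEN), (8080, LAX, 40, DEN, CDG), (8080, LAX, 40, DEN, DEN), (8080, SFO, 25, ORD, CDG), (8080, SFO, 25, ORD, DEN)}
Projecting to code, dst, dist: {(CDG, DEN, 8080), (CDG, LAX, 8080), (CDG, ORD, 8080), (DEN, DEN, 8080), (DEN, LAX, 8080), (DEN, ORD, 8080), (HND, HND, 3880), (HND, ORD, 3880), (NRT, LAX, 4750), (SEA, LAX, 4750)}
σ[code ≠ HND]: keep tuples satisfying code ≠ HND → {(CDG, DEN, 8080), (CDG, LAX, 8080), (CDG, ORD, 8080), (DEN, DEN, 8080), (DEN, LAX, 8080), (DEN, ORD, 8080), (NRT, LAX, 4750), (SEA, LAX, 4750)}
Projecting to code, dist (4 duplicate(s) eliminated): {(CDG, 8080), (DEN, 8080), (NRT, 4750), (SEA, 4750)}

{(CDG, 8080), (DEN, 8080), (NRT, 4750), (SEA, 4750)}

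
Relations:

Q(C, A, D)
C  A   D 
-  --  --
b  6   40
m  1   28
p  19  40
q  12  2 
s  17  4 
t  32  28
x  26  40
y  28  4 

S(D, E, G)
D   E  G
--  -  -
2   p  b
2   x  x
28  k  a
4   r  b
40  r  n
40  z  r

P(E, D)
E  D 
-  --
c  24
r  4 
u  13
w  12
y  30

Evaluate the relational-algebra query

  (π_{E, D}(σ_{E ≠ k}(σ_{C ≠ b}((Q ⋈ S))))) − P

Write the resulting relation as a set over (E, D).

{(p, 2), (r, 40), (x, 2), (z, 40)}

Q ⋈ S (natural join on D): {(b, 6, 40, r, n), (b, 6, 40, z, r), (m, 1, 28, k, a), (p, 19, 40, r, n), (p, 19, 40, z, r), (q, 12, 2, p, b), (q, 12, 2, x, x), (s, 17, 4, r, b), (t, 32, 28, k, a), (x, 26, 40, r, n), (x, 26, 40, z, r), (y, 28, 4, r, b)}
Selection C ≠ b: {(m, 1, 28, k, a), (p, 19, 40, r, n), (p, 19, 40, z, r), (q, 12, 2, p, b), (q, 12, 2, x, x), (s, 17, 4, r, b), (t, 32, 28, k, a), (x, 26, 40, r, n), (x, 26, 40, z, r), (y, 28, 4, r, b)}
Selection E ≠ k: {(p, 19, 40, r, n), (p, 19, 40, z, r), (q, 12, 2, p, b), (q, 12, 2, x, x), (s, 17, 4, r, b), (x, 26, 40, r, n), (x, 26, 40, z, r), (y, 28, 4, r, b)}
Keep only column(s) E, D (3 duplicate(s) eliminated): {(p, 2), (r, 4), (r, 40), (x, 2), (z, 40)}
Taking the difference: {(p, 2), (r, 40), (x, 2), (z, 40)}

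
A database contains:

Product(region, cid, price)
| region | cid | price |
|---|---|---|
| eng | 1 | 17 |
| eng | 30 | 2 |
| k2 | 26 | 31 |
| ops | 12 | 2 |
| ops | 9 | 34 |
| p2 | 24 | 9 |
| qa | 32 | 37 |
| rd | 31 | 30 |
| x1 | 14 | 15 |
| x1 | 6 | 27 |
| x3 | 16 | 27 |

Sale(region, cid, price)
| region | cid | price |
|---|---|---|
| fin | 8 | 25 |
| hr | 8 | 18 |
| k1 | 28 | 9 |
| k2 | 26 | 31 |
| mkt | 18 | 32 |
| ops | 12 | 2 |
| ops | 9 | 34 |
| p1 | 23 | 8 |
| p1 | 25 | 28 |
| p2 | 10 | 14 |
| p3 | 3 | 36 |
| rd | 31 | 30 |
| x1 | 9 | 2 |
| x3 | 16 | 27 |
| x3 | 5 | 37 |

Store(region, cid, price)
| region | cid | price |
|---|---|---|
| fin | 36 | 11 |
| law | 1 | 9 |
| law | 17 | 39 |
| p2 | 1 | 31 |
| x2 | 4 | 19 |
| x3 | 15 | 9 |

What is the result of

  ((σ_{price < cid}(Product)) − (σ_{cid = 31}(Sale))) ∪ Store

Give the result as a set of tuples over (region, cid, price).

{(eng, 30, 2), (fin, 36, 11), (law, 1, 9), (law, 17, 39), (ops, 12, 2), (p2, 1, 31), (p2, 24, 9), (x2, 4, 19), (x3, 15, 9)}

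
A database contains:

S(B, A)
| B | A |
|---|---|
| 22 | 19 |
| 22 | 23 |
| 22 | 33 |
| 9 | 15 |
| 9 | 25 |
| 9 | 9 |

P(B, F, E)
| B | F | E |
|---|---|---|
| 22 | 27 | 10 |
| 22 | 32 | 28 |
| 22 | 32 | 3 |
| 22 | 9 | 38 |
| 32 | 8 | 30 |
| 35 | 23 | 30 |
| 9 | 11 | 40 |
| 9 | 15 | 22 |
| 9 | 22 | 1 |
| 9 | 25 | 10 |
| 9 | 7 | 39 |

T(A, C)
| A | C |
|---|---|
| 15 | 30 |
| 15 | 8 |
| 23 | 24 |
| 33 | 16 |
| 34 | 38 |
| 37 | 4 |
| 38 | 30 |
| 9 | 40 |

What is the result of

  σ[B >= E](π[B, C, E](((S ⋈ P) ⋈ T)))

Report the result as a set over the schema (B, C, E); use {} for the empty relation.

{(22, 16, 10), (22, 16, 3), (22, 24, 10), (22, 24, 3), (9, 30, 1), (9, 40, 1), (9, 8, 1)}

Natural join on B: {(22, 19, 27, 10), (22, 19, 32, 28), (22, 19, 32, 3), (22, 19, 9, 38), (22, 23, 27, 10), (22, 23, 32, 28), (22, 23, 32, 3), (22, 23, 9, 38), (22, 33, 27, 10), (22, 33, 32, 28), (22, 33, 32, 3), (22, 33, 9, 38), (9, 15, 11, 40), (9, 15, 15, 22), (9, 15, 22, 1), (9, 15, 25, 10), (9, 15, 7, 39), (9, 25, 11, 40), (9, 25, 15, 22), (9, 25, 22, 1), (9, 25, 25, 10), (9, 25, 7, 39), (9, 9, 11, 40), (9, 9, 15, 22), (9, 9, 22, 1), (9, 9, 25, 10), (9, 9, 7, 39)}
Natural join on A: {(22, 23, 27, 10, 24), (22, 23, 32, 28, 24), (22, 23, 32, 3, 24), (22, 23, 9, 38, 24), (22, 33, 27, 10, 16), (22, 33, 32, 28, 16), (22, 33, 32, 3, 16), (22, 33, 9, 38, 16), (9, 15, 11, 40, 30), (9, 15, 11, 40, 8), (9, 15, 15, 22, 30), (9, 15, 15, 22, 8), (9, 15, 22, 1, 30), (9, 15, 22, 1, 8), (9, 15, 25, 10, 30), (9, 15, 25, 10, 8), (9, 15, 7, 39, 30), (9, 15, 7, 39, 8), (9, 9, 11, 40, 40), (9, 9, 15, 22, 40), (9, 9, 22, 1, 40), (9, 9, 25, 10, 40), (9, 9, 7, 39, 40)}
π[B, C, E]: project onto (B, C, E) → {(22, 16, 10), (22, 16, 28), (22, 16, 3), (22, 16, 38), (22, 24, 10), (22, 24, 28), (22, 24, 3), (22, 24, 38), (9, 30, 1), (9, 30, 10), (9, 30, 22), (9, 30, 39), (9, 30, 40), (9, 40, 1), (9, 40, 10), (9, 40, 22), (9, 40, 39), (9, 40, 40), (9, 8, 1), (9, 8, 10), (9, 8, 22), (9, 8, 39), (9, 8, 40)}
Apply σ_{B >= E}; surviving tuples: {(22, 16, 10), (22, 16, 3), (22, 24, 10), (22, 24, 3), (9, 30, 1), (9, 40, 1), (9, 8, 1)}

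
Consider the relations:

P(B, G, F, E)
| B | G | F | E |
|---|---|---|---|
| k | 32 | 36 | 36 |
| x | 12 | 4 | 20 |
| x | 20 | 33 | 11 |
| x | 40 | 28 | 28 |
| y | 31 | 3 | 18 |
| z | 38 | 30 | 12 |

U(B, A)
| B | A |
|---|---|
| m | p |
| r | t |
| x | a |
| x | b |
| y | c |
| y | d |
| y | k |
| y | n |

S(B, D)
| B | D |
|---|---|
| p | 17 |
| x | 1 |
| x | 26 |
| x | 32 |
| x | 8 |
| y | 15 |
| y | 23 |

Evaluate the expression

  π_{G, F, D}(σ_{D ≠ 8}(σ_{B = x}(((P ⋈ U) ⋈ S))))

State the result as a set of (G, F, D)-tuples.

{(12, 4, 1), (12, 4, 26), (12, 4, 32), (20, 33, 1), (20, 33, 26), (20, 33, 32), (40, 28, 1), (40, 28, 26), (40, 28, 32)}

Joining P and U on B yields {(x, 12, 4, 20, a), (x, 12, 4, 20, b), (x, 20, 33, 11, a), (x, 20, 33, 11, b), (x, 40, 28, 28, a), (x, 40, 28, 28, b), (y, 31, 3, 18, c), (y, 31, 3, 18, d), (y, 31, 3, 18, k), (y, 31, 3, 18, n)}.
Joining (P ⋈ U) and S on B yields {(x, 12, 4, 20, a, 1), (x, 12, 4, 20, a, 26), (x, 12, 4, 20, a, 32), (x, 12, 4, 20, a, 8), (x, 12, 4, 20, b, 1), (x, 12, 4, 20, b, 26), (x, 12, 4, 20, b, 32), (x, 12, 4, 20, b, 8), (x, 20, 33, 11, a, 1), (x, 20, 33, 11, a, 26), (x, 20, 33, 11, a, 32), (x, 20, 33, 11, a, 8), (x, 20, 33, 11, b, 1), (x, 20, 33, 11, b, 26), (x, 20, 33, 11, b, 32), (x, 20, 33, 11, b, 8), (x, 40, 28, 28, a, 1), (x, 40, 28, 28, a, 26), (x, 40, 28, 28, a, 32), (x, 40, 28, 28, a, 8), (x, 40, 28, 28, b, 1), (x, 40, 28, 28, b, 26), (x, 40, 28, 28, b, 32), (x, 40, 28, 28, b, 8), (y, 31, 3, 18, c, 15), (y, 31, 3, 18, c, 23), (y, 31, 3, 18, d, 15), (y, 31, 3, 18, d, 23), (y, 31, 3, 18, k, 15), (y, 31, 3, 18, k, 23), (y, 31, 3, 18, n, 15), (y, 31, 3, 18, n, 23)}.
σ[B = x]: keep tuples satisfying B = x → {(x, 12, 4, 20, a, 1), (x, 12, 4, 20, a, 26), (x, 12, 4, 20, a, 32), (x, 12, 4, 20, a, 8), (x, 12, 4, 20, b, 1), (x, 12, 4, 20, b, 26), (x, 12, 4, 20, b, 32), (x, 12, 4, 20, b, 8), (x, 20, 33, 11, a, 1), (x, 20, 33, 11, a, 26), (x, 20, 33, 11, a, 32), (x, 20, 33, 11, a, 8), (x, 20, 33, 11, b, 1), (x, 20, 33, 11, b, 26), (x, 20, 33, 11, b, 32), (x, 20, 33, 11, b, 8), (x, 40, 28, 28, a, 1), (x, 40, 28, 28, a, 26), (x, 40, 28, 28, a, 32), (x, 40, 28, 28, a, 8), (x, 40, 28, 28, b, 1), (x, 40, 28, 28, b, 26), (x, 40, 28, 28, b, 32), (x, 40, 28, 28, b, 8)}
σ[D ≠ 8]: keep tuples satisfying D ≠ 8 → {(x, 12, 4, 20, a, 1), (x, 12, 4, 20, a, 26), (x, 12, 4, 20, a, 32), (x, 12, 4, 20, b, 1), (x, 12, 4, 20, b, 26), (x, 12, 4, 20, b, 32), (x, 20, 33, 11, a, 1), (x, 20, 33, 11, a, 26), (x, 20, 33, 11, a, 32), (x, 20, 33, 11, b, 1), (x, 20, 33, 11, b, 26), (x, 20, 33, 11, b, 32), (x, 40, 28, 28, a, 1), (x, 40, 28, 28, a, 26), (x, 40, 28, 28, a, 32), (x, 40, 28, 28, b, 1), (x, 40, 28, 28, b, 26), (x, 40, 28, 28, b, 32)}
Keep only column(s) G, F, D (9 duplicate(s) eliminated): {(12, 4, 1), (12, 4, 26), (12, 4, 32), (20, 33, 1), (20, 33, 26), (20, 33, 32), (40, 28, 1), (40, 28, 26), (40, 28, 32)}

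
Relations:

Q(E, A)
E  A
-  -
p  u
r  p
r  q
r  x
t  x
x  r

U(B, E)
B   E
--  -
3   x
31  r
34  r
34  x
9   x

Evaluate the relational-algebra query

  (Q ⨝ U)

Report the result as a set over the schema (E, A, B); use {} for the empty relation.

{(r, p, 31), (r, p, 34), (r, q, 31), (r, q, 34), (r, x, 31), (r, x, 34), (x, r, 3), (x, r, 34), (x, r, 9)}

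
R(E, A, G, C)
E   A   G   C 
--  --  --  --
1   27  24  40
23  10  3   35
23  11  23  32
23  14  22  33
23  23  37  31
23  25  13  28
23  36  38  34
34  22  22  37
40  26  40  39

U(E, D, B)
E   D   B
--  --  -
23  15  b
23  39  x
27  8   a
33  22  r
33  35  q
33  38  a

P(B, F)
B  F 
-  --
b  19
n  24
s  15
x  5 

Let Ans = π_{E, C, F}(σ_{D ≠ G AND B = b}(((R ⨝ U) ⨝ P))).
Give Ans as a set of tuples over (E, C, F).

Natural join on E: {(23, 10, 3, 35, 15, b), (23, 10, 3, 35, 39, x), (23, 11, 23, 32, 15, b), (23, 11, 23, 32, 39, x), (23, 14, 22, 33, 15, b), (23, 14, 22, 33, 39, x), (23, 23, 37, 31, 15, b), (23, 23, 37, 31, 39, x), (23, 25, 13, 28, 15, b), (23, 25, 13, 28, 39, x), (23, 36, 38, 34, 15, b), (23, 36, 38, 34, 39, x)}
Natural join on B: {(23, 10, 3, 35, 15, b, 19), (23, 10, 3, 35, 39, x, 5), (23, 11, 23, 32, 15, b, 19), (23, 11, 23, 32, 39, x, 5), (23, 14, 22, 33, 15, b, 19), (23, 14, 22, 33, 39, x, 5), (23, 23, 37, 31, 15, b, 19), (23, 23, 37, 31, 39, x, 5), (23, 25, 13, 28, 15, b, 19), (23, 25, 13, 28, 39, x, 5), (23, 36, 38, 34, 15, b, 19), (23, 36, 38, 34, 39, x, 5)}
Filtering on D ≠ G AND B = b leaves {(23, 10, 3, 35, 15, b, 19), (23, 11, 23, 32, 15, b, 19), (23, 14, 22, 33, 15, b, 19), (23, 23, 37, 31, 15, b, 19), (23, 25, 13, 28, 15, b, 19), (23, 36, 38, 34, 15, b, 19)}.
Projecting to E, C, F: {(23, 28, 19), (23, 31, 19), (23, 32, 19), (23, 33, 19), (23, 34, 19), (23, 35, 19)}

{(23, 28, 19), (23, 31, 19), (23, 32, 19), (23, 33, 19), (23, 34, 19), (23, 35, 19)}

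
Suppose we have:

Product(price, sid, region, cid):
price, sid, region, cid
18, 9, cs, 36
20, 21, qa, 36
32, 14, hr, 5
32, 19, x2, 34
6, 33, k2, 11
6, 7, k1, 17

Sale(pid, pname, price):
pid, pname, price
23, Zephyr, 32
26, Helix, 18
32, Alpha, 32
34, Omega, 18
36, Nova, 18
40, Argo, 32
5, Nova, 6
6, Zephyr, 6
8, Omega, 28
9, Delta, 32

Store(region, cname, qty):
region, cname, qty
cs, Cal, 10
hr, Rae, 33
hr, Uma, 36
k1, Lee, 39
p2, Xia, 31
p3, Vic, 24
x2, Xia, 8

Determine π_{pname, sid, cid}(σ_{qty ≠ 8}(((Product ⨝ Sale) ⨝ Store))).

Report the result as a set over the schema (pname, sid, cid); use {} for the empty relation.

Product ⋈ Sale (natural join on price): {(18, 9, cs, 36, 26, Helix), (18, 9, cs, 36, 34, Omega), (18, 9, cs, 36, 36, Nova), (32, 14, hr, 5, 23, Zephyr), (32, 14, hr, 5, 32, Alpha), (32, 14, hr, 5, 40, Argo), (32, 14, hr, 5, 9, Delta), (32, 19, x2, 34, 23, Zephyr), (32, 19, x2, 34, 32, Alpha), (32, 19, x2, 34, 40, Argo), (32, 19, x2, 34, 9, Delta), (6, 33, k2, 11, 5, Nova), (6, 33, k2, 11, 6, Zephyr), (6, 7, k1, 17, 5, Nova), (6, 7, k1, 17, 6, Zephyr)}
(Product ⨝ Sale) ⋈ Store (natural join on region): {(18, 9, cs, 36, 26, Helix, Cal, 10), (18, 9, cs, 36, 34, Omega, Cal, 10), (18, 9, cs, 36, 36, Nova, Cal, 10), (32, 14, hr, 5, 23, Zephyr, Rae, 33), (32, 14, hr, 5, 23, Zephyr, Uma, 36), (32, 14, hr, 5, 32, Alpha, Rae, 33), (32, 14, hr, 5, 32, Alpha, Uma, 36), (32, 14, hr, 5, 40, Argo, Rae, 33), (32, 14, hr, 5, 40, Argo, Uma, 36), (32, 14, hr, 5, 9, Delta, Rae, 33), (32, 14, hr, 5, 9, Delta, Uma, 36), (32, 19, x2, 34, 23, Zephyr, Xia, 8), (32, 19, x2, 34, 32, Alpha, Xia, 8), (32, 19, x2, 34, 40, Argo, Xia, 8), (32, 19, x2, 34, 9, Delta, Xia, 8), (6, 7, k1, 17, 5, Nova, Lee, 39), (6, 7, k1, 17, 6, Zephyr, Lee, 39)}
Apply σ_{qty ≠ 8}; surviving tuples: {(18, 9, cs, 36, 26, Helix, Cal, 10), (18, 9, cs, 36, 34, Omega, Cal, 10), (18, 9, cs, 36, 36, Nova, Cal, 10), (32, 14, hr, 5, 23, Zephyr, Rae, 33), (32, 14, hr, 5, 23, Zephyr, Uma, 36), (32, 14, hr, 5, 32, Alpha, Rae, 33), (32, 14, hr, 5, 32, Alpha, Uma, 36), (32, 14, hr, 5, 40, Argo, Rae, 33), (32, 14, hr, 5, 40, Argo, Uma, 36), (32, 14, hr, 5, 9, Delta, Rae, 33), (32, 14, hr, 5, 9, Delta, Uma, 36), (6, 7, k1, 17, 5, Nova, Lee, 39), (6, 7, k1, 17, 6, Zephyr, Lee, 39)}
π_{pname, sid, cid} gives {(Alpha, 14, 5), (Argo, 14, 5), (Delta, 14, 5), (Helix, 9, 36), (Nova, 7, 17), (Nova, 9, 36), (Omega, 9, 36), (Zephyr, 14, 5), (Zephyr, 7, 17)} (4 duplicate(s) eliminated).

{(Alpha, 14, 5), (Argo, 14, 5), (Delta, 14, 5), (Helix, 9, 36), (Nova, 7, 17), (Nova, 9, 36), (Omega, 9, 36), (Zephyr, 14, 5), (Zephyr, 7, 17)}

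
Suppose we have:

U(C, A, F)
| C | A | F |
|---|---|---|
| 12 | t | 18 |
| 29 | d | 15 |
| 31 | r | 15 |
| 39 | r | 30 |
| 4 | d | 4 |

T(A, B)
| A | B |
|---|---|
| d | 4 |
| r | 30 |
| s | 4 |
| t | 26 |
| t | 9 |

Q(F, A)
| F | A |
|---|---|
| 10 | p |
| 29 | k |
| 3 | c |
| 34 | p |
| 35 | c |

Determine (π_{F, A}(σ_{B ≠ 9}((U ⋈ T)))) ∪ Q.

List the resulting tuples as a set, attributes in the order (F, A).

Natural join on A: {(12, t, 18, 26), (12, t, 18, 9), (29, d, 15, 4), (31, r, 15, 30), (39, r, 30, 30), (4, d, 4, 4)}
Selection B ≠ 9: {(12, t, 18, 26), (29, d, 15, 4), (31, r, 15, 30), (39, r, 30, 30), (4, d, 4, 4)}
Keep only column(s) F, A: {(15, d), (15, r), (18, t), (30, r), (4, d)}
Taking the union: {(10, p), (15, d), (15, r), (18, t), (29, k), (3, c), (30, r), (34, p), (35, c), (4, d)}

{(10, p), (15, d), (15, r), (18, t), (29, k), (3, c), (30, r), (34, p), (35, c), (4, d)}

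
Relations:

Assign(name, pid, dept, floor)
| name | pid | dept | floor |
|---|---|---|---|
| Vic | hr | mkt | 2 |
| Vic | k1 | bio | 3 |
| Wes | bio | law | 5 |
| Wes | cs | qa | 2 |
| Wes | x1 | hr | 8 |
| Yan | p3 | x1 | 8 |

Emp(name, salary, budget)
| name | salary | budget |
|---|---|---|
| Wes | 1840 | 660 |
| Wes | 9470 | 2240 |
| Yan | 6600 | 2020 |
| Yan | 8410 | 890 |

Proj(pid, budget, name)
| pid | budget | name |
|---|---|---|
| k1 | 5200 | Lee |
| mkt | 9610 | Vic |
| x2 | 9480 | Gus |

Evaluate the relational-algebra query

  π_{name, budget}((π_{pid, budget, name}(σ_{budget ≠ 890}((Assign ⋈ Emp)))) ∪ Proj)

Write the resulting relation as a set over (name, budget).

Natural join on name: {(Wes, bio, law, 5, 1840, 660), (Wes, bio, law, 5, 9470, 2240), (Wes, cs, qa, 2, 1840, 660), (Wes, cs, qa, 2, 9470, 2240), (Wes, x1, hr, 8, 1840, 660), (Wes, x1, hr, 8, 9470, 2240), (Yan, p3, x1, 8, 6600, 2020), (Yan, p3, x1, 8, 8410, 890)}
Apply σ_{budget ≠ 890}; surviving tuples: {(Wes, bio, law, 5, 1840, 660), (Wes, bio, law, 5, 9470, 2240), (Wes, cs, qa, 2, 1840, 660), (Wes, cs, qa, 2, 9470, 2240), (Wes, x1, hr, 8, 1840, 660), (Wes, x1, hr, 8, 9470, 2240), (Yan, p3, x1, 8, 6600, 2020)}
π[pid, budget, name]: project onto (pid, budget, name) → {(bio, 2240, Wes), (bio, 660, Wes), (cs, 2240, Wes), (cs, 660, Wes), (p3, 2020, Yan), (x1, 2240, Wes), (x1, 660, Wes)}
Taking the union: {(bio, 2240, Wes), (bio, 660, Wes), (cs, 2240, Wes), (cs, 660, Wes), (k1, 5200, Lee), (mkt, 9610, Vic), (p3, 2020, Yan), (x1, 2240, Wes), (x1, 660, Wes), (x2, 9480, Gus)}
π[name, budget]: project onto (name, budget) (4 duplicate(s) eliminated) → {(Gus, 9480), (Lee, 5200), (Vic, 9610), (Wes, 2240), (Wes, 660), (Yan, 2020)}

{(Gus, 9480), (Lee, 5200), (Vic, 9610), (Wes, 2240), (Wes, 660), (Yan, 2020)}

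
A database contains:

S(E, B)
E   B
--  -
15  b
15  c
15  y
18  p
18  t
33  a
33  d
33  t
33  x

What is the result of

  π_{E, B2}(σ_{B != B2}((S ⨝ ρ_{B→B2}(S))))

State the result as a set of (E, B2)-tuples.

{(15, b), (15, c), (15, y), (18, p), (18, t), (33, a), (33, d), (33, t), (33, x)}

ρ[B→B2]: schema becomes (E, B2); tuples unchanged.
S ⋈ ρ_{B→B2}(S) (natural join on E): {(15, b, b), (15, b, c), (15, b, y), (15, c, b), (15, c, c), (15, c, y), (15, y, b), (15, y, c), (15, y, y), (18, p, p), (18, p, t), (18, t, p), (18, t, t), (33, a, a), (33, a, d), (33, a, t), (33, a, x), (33, d, a), (33, d, d), (33, d, t), (33, d, x), (33, t, a), (33, t, d), (33, t, t), (33, t, x), (33, x, a), (33, x, d), (33, x, t), (33, x, x)}
σ[B != B2]: keep tuples satisfying B != B2 → {(15, b, c), (15, b, y), (15, c, b), (15, c, y), (15, y, b), (15, y, c), (18, p, t), (18, t, p), (33, a, d), (33, a, t), (33, a, x), (33, d, a), (33, d, t), (33, d, x), (33, t, a), (33, t, d), (33, t, x), (33, x, a), (33, x, d), (33, x, t)}
π[E, B2]: project onto (E, B2) (11 duplicate(s) eliminated) → {(15, b), (15, c), (15, y), (18, p), (18, t), (33, a), (33, d), (33, t), (33, x)}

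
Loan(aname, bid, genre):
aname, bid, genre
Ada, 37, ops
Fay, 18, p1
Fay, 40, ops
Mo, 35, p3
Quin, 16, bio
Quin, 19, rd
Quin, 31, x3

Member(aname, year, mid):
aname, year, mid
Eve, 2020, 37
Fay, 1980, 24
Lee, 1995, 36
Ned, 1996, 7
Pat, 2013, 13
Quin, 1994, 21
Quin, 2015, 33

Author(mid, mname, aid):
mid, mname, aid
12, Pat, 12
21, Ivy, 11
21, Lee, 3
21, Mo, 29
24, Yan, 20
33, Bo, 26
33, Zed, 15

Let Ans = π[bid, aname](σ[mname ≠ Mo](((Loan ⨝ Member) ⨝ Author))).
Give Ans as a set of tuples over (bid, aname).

Joining Loan and Member on aname yields {(Fay, 18, p1, 1980, 24), (Fay, 40, ops, 1980, 24), (Quin, 16, bio, 1994, 21), (Quin, 16, bio, 2015, 33), (Quin, 19, rd, 1994, 21), (Quin, 19, rd, 2015, 33), (Quin, 31, x3, 1994, 21), (Quin, 31, x3, 2015, 33)}.
Joining (Loan ⨝ Member) and Author on mid yields {(Fay, 18, p1, 1980, 24, Yan, 20), (Fay, 40, ops, 1980, 24, Yan, 20), (Quin, 16, bio, 1994, 21, Ivy, 11), (Quin, 16, bio, 1994, 21, Lee, 3), (Quin, 16, bio, 1994, 21, Mo, 29), (Quin, 16, bio, 2015, 33, Bo, 26), (Quin, 16, bio, 2015, 33, Zed, 15), (Quin, 19, rd, 1994, 21, Ivy, 11), (Quin, 19, rd, 1994, 21, Lee, 3), (Quin, 19, rd, 1994, 21, Mo, 29), (Quin, 19, rd, 2015, 33, Bo, 26), (Quin, 19, rd, 2015, 33, Zed, 15), (Quin, 31, x3, 1994, 21, Ivy, 11), (Quin, 31, x3, 1994, 21, Lee, 3), (Quin, 31, x3, 1994, 21, Mo, 29), (Quin, 31, x3, 2015, 33, Bo, 26), (Quin, 31, x3, 2015, 33, Zed, 15)}.
Apply σ_{mname ≠ Mo}; surviving tuples: {(Fay, 18, p1, 1980, 24, Yan, 20), (Fay, 40, ops, 1980, 24, Yan, 20), (Quin, 16, bio, 1994, 21, Ivy, 11), (Quin, 16, bio, 1994, 21, Lee, 3), (Quin, 16, bio, 2015, 33, Bo, 26), (Quin, 16, bio, 2015, 33, Zed, 15), (Quin, 19, rd, 1994, 21, Ivy, 11), (Quin, 19, rd, 1994, 21, Lee, 3), (Quin, 19, rd, 2015, 33, Bo, 26), (Quin, 19, rd, 2015, 33, Zed, 15), (Quin, 31, x3, 1994, 21, Ivy, 11), (Quin, 31, x3, 1994, 21, Lee, 3), (Quin, 31, x3, 2015, 33, Bo, 26), (Quin, 31, x3, 2015, 33, Zed, 15)}
π[bid, aname]: project onto (bid, aname) (9 duplicate(s) eliminated) → {(16, Quin), (18, Fay), (19, Quin), (31, Quin), (40, Fay)}

{(16, Quin), (18, Fay), (19, Quin), (31, Quin), (40, Fay)}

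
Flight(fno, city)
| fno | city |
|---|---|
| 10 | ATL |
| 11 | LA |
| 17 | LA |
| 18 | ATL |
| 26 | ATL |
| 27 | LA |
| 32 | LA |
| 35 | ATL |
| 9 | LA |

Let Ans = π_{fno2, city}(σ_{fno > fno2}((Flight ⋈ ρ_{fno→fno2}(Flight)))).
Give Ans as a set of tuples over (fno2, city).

{(10, ATL), (11, LA), (17, LA), (18, ATL), (26, ATL), (27, LA), (9, LA)}

ρ[fno→fno2]: schema becomes (fno2, city); tuples unchanged.
Joining Flight and ρ_{fno→fno2}(Flight) on city yields {(10, ATL, 10), (10, ATL, 18), (10, ATL, 26), (10, ATL, 35), (11, LA, 11), (11, LA, 17), (11, LA, 27), (11, LA, 32), (11, LA, 9), (17, LA, 11), (17, LA, 17), (17, LA, 27), (17, LA, 32), (17, LA, 9), (18, ATL, 10), (18, ATL, 18), (18, ATL, 26), (18, ATL, 35), (26, ATL, 10), (26, ATL, 18), (26, ATL, 26), (26, ATL, 35), (27, LA, 11), (27, LA, 17), (27, LA, 27), (27, LA, 32), (27, LA, 9), (32, LA, 11), (32, LA, 17), (32, LA, 27), (32, LA, 32), (32, LA, 9), (35, ATL, 10), (35, ATL, 18), (35, ATL, 26), (35, ATL, 35), (9, LA, 11), (9, LA, 17), (9, LA, 27), (9, LA, 32), (9, LA, 9)}.
Filtering on fno > fno2 leaves {(11, LA, 9), (17, LA, 11), (17, LA, 9), (18, ATL, 10), (26, ATL, 10), (26, ATL, 18), (27, LA, 11), (27, LA, 17), (27, LA, 9), (32, LA, 11), (32, LA, 17), (32, LA, 27), (32, LA, 9), (35, ATL, 10), (35, ATL, 18), (35, ATL, 26)}.
Projecting to fno2, city (9 duplicate(s) eliminated): {(10, ATL), (11, LA), (17, LA), (18, ATL), (26, ATL), (27, LA), (9, LA)}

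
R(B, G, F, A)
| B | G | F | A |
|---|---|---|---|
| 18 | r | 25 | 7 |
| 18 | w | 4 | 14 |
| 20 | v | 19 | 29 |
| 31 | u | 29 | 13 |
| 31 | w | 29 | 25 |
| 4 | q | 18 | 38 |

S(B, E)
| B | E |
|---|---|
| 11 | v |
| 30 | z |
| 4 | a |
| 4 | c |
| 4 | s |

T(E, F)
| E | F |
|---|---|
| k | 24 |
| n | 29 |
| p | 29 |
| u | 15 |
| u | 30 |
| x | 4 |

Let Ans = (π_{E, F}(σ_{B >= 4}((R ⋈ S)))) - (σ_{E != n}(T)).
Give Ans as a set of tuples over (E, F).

{(a, 18), (c, 18), (s, 18)}

Joining R and S on B yields {(4, q, 18, 38, a), (4, q, 18, 38, c), (4, q, 18, 38, s)}.
σ[B >= 4]: keep tuples satisfying B >= 4 → {(4, q, 18, 38, a), (4, q, 18, 38, c), (4, q, 18, 38, s)}
Keep only column(s) E, F: {(a, 18), (c, 18), (s, 18)}
σ[E != n]: keep tuples satisfying E != n → {(k, 24), (p, 29), (u, 15), (u, 30), (x, 4)}
Difference: {(a, 18), (c, 18), (s, 18)} with {(k, 24), (p, 29), (u, 15), (u, 30), (x, 4)} → {(a, 18), (c, 18), (s, 18)}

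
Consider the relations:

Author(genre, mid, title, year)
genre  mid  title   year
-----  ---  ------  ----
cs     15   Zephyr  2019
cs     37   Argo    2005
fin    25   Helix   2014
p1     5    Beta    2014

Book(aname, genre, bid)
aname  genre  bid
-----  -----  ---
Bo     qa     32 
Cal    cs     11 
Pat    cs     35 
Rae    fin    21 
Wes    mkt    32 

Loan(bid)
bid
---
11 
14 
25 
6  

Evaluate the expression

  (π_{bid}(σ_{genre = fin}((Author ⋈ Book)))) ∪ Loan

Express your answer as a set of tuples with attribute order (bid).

{11, 14, 21, 25, 6}

Author ⋈ Book (natural join on genre): {(cs, 15, Zephyr, 2019, Cal, 11), (cs, 15, Zephyr, 2019, Pat, 35), (cs, 37, Argo, 2005, Cal, 11), (cs, 37, Argo, 2005, Pat, 35), (fin, 25, Helix, 2014, Rae, 21)}
Selection genre = fin: {(fin, 25, Helix, 2014, Rae, 21)}
π_{bid} gives {21}.
Set union of the two operands is {11, 14, 21, 25, 6}.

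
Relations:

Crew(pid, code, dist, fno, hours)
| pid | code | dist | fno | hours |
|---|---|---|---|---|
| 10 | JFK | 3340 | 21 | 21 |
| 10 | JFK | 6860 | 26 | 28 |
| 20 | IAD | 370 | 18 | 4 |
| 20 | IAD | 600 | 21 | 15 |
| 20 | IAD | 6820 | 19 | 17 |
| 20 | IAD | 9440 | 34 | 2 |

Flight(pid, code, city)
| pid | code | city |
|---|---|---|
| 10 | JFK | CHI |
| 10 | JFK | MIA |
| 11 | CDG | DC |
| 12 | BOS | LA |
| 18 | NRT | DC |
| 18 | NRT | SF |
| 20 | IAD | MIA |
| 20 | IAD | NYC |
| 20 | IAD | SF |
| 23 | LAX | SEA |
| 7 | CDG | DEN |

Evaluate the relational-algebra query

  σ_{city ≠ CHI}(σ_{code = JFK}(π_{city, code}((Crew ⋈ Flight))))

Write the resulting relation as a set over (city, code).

Natural join on pid, code: {(10, JFK, 3340, 21, 21, CHI), (10, JFK, 3340, 21, 21, MIA), (10, JFK, 6860, 26, 28, CHI), (10, JFK, 6860, 26, 28, MIA), (20, IAD, 370, 18, 4, MIA), (20, IAD, 370, 18, 4, NYC), (20, IAD, 370, 18, 4, SF), (20, IAD, 600, 21, 15, MIA), (20, IAD, 600, 21, 15, NYC), (20, IAD, 600, 21, 15, SF), (20, IAD, 6820, 19, 17, MIA), (20, IAD, 6820, 19, 17, NYC), (20, IAD, 6820, 19, 17, SF), (20, IAD, 9440, 34, 2, MIA), (20, IAD, 9440, 34, 2, NYC), (20, IAD, 9440, 34, 2, SF)}
π[city, code]: project onto (city, code) (11 duplicate(s) eliminated) → {(CHI, JFK), (MIA, IAD), (MIA, JFK), (NYC, IAD), (SF, IAD)}
Filtering on code = JFK leaves {(CHI, JFK), (MIA, JFK)}.
Filtering on city ≠ CHI leaves {(MIA, JFK)}.

{(MIA, JFK)}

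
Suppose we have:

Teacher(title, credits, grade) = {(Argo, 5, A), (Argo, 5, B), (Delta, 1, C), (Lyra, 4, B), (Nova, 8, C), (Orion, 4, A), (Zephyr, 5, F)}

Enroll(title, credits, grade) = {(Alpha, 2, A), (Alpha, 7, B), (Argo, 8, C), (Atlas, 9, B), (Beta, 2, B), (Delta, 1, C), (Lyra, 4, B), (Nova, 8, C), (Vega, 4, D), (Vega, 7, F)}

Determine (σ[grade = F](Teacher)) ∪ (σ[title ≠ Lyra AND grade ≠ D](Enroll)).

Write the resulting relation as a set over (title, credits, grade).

{(Alpha, 2, A), (Alpha, 7, B), (Argo, 8, C), (Atlas, 9, B), (Beta, 2, B), (Delta, 1, C), (Nova, 8, C), (Vega, 7, F), (Zephyr, 5, F)}

Apply σ_{grade = F}; surviving tuples: {(Zephyr, 5, F)}
Apply σ_{title ≠ Lyra AND grade ≠ D}; surviving tuples: {(Alpha, 2, A), (Alpha, 7, B), (Argo, 8, C), (Atlas, 9, B), (Beta, 2, B), (Delta, 1, C), (Nova, 8, C), (Vega, 7, F)}
Taking the union: {(Alpha, 2, A), (Alpha, 7, B), (Argo, 8, C), (Atlas, 9, B), (Beta, 2, B), (Delta, 1, C), (Nova, 8, C), (Vega, 7, F), (Zephyr, 5, F)}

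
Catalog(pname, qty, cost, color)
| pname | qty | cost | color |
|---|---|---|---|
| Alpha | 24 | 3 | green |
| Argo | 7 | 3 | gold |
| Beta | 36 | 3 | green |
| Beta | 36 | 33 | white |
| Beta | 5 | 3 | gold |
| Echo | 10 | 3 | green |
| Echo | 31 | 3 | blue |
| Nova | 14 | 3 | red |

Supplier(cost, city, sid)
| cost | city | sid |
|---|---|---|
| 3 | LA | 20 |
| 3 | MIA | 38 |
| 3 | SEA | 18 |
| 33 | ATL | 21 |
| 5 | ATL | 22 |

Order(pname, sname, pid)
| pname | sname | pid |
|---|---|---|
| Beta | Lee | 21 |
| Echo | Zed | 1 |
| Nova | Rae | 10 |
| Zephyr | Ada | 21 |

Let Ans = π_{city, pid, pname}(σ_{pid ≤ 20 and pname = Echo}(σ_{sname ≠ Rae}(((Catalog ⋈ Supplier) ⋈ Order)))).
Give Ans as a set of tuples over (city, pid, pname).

{(LA, 1, Echo), (MIA, 1, Echo), (SEA, 1, Echo)}

Joining Catalog and Supplier on cost yields {(Alpha, 24, 3, green, LA, 20), (Alpha, 24, 3, green, MIA, 38), (Alpha, 24, 3, green, SEA, 18), (Argo, 7, 3, gold, LA, 20), (Argo, 7, 3, gold, MIA, 38), (Argo, 7, 3, gold, SEA, 18), (Beta, 36, 3, green, LA, 20), (Beta, 36, 3, green, MIA, 38), (Beta, 36, 3, green, SEA, 18), (Beta, 36, 33, white, ATL, 21), (Beta, 5, 3, gold, LA, 20), (Beta, 5, 3, gold, MIA, 38), (Beta, 5, 3, gold, SEA, 18), (Echo, 10, 3, green, LA, 20), (Echo, 10, 3, green, MIA, 38), (Echo, 10, 3, green, SEA, 18), (Echo, 31, 3, blue, LA, 20), (Echo, 31, 3, blue, MIA, 38), (Echo, 31, 3, blue, SEA, 18), (Nova, 14, 3, red, LA, 20), (Nova, 14, 3, red, MIA, 38), (Nova, 14, 3, red, SEA, 18)}.
Joining (Catalog ⋈ Supplier) and Order on pname yields {(Beta, 36, 3, green, LA, 20, Lee, 21), (Beta, 36, 3, green, MIA, 38, Lee, 21), (Beta, 36, 3, green, SEA, 18, Lee, 21), (Beta, 36, 33, white, ATL, 21, Lee, 21), (Beta, 5, 3, gold, LA, 20, Lee, 21), (Beta, 5, 3, gold, MIA, 38, Lee, 21), (Beta, 5, 3, gold, SEA, 18, Lee, 21), (Echo, 10, 3, green, LA, 20, Zed, 1), (Echo, 10, 3, green, MIA, 38, Zed, 1), (Echo, 10, 3, green, SEA, 18, Zed, 1), (Echo, 31, 3, blue, LA, 20, Zed, 1), (Echo, 31, 3, blue, MIA, 38, Zed, 1), (Echo, 31, 3, blue, SEA, 18, Zed, 1), (Nova, 14, 3, red, LA, 20, Rae, 10), (Nova, 14, 3, red, MIA, 38, Rae, 10), (Nova, 14, 3, red, SEA, 18, Rae, 10)}.
Filtering on sname ≠ Rae leaves {(Beta, 36, 3, green, LA, 20, Lee, 21), (Beta, 36, 3, green, MIA, 38, Lee, 21), (Beta, 36, 3, green, SEA, 18, Lee, 21), (Beta, 36, 33, white, ATL, 21, Lee, 21), (Beta, 5, 3, gold, LA, 20, Lee, 21), (Beta, 5, 3, gold, MIA, 38, Lee, 21), (Beta, 5, 3, gold, SEA, 18, Lee, 21), (Echo, 10, 3, green, LA, 20, Zed, 1), (Echo, 10, 3, green, MIA, 38, Zed, 1), (Echo, 10, 3, green, SEA, 18, Zed, 1), (Echo, 31, 3, blue, LA, 20, Zed, 1), (Echo, 31, 3, blue, MIA, 38, Zed, 1), (Echo, 31, 3, blue, SEA, 18, Zed, 1)}.
Filtering on pid ≤ 20 and pname = Echo leaves {(Echo, 10, 3, green, LA, 20, Zed, 1), (Echo, 10, 3, green, MIA, 38, Zed, 1), (Echo, 10, 3, green, SEA, 18, Zed, 1), (Echo, 31, 3, blue, LA, 20, Zed, 1), (Echo, 31, 3, blue, MIA, 38, Zed, 1), (Echo, 31, 3, blue, SEA, 18, Zed, 1)}.
π_{city, pid, pname} gives {(LA, 1, Echo), (MIA, 1, Echo), (SEA, 1, Echo)} (3 duplicate(s) eliminated).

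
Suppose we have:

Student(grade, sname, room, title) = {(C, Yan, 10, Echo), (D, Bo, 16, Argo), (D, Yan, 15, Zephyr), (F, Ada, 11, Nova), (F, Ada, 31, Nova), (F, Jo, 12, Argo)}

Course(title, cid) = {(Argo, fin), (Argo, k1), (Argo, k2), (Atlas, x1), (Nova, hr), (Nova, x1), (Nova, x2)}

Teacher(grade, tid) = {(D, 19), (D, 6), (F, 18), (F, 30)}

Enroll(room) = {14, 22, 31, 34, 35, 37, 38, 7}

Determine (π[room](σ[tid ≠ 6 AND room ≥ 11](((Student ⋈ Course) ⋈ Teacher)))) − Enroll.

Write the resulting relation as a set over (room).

{11, 12, 16}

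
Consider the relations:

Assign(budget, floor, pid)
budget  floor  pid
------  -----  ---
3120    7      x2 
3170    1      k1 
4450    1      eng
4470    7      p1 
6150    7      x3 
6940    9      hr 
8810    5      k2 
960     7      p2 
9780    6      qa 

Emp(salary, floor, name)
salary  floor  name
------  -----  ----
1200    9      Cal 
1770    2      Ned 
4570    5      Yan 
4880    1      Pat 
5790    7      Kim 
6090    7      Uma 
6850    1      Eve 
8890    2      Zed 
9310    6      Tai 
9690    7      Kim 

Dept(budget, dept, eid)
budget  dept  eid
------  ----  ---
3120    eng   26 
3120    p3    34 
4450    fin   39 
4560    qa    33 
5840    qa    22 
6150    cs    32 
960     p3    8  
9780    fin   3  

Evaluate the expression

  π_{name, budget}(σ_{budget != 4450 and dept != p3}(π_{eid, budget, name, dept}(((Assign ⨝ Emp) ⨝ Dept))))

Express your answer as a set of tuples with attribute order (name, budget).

{(Kim, 3120), (Kim, 6150), (Tai, 9780), (Uma, 3120), (Uma, 6150)}

Joining Assign and Emp on floor yields {(3120, 7, x2, 5790, Kim), (3120, 7, x2, 6090, Uma), (3120, 7, x2, 9690, Kim), (3170, 1, k1, 4880, Pat), (3170, 1, k1, 6850, Eve), (4450, 1, eng, 4880, Pat), (4450, 1, eng, 6850, Eve), (4470, 7, p1, 5790, Kim), (4470, 7, p1, 6090, Uma), (4470, 7, p1, 9690, Kim), (6150, 7, x3, 5790, Kim), (6150, 7, x3, 6090, Uma), (6150, 7, x3, 9690, Kim), (6940, 9, hr, 1200, Cal), (8810, 5, k2, 4570, Yan), (960, 7, p2, 5790, Kim), (960, 7, p2, 6090, Uma), (960, 7, p2, 9690, Kim), (9780, 6, qa, 9310, Tai)}.
Joining (Assign ⨝ Emp) and Dept on budget yields {(3120, 7, x2, 5790, Kim, eng, 26), (3120, 7, x2, 5790, Kim, p3, 34), (3120, 7, x2, 6090, Uma, eng, 26), (3120, 7, x2, 6090, Uma, p3, 34), (3120, 7, x2, 9690, Kim, eng, 26), (3120, 7, x2, 9690, Kim, p3, 34), (4450, 1, eng, 4880, Pat, fin, 39), (4450, 1, eng, 6850, Eve, fin, 39), (6150, 7, x3, 5790, Kim, cs, 32), (6150, 7, x3, 6090, Uma, cs, 32), (6150, 7, x3, 9690, Kim, cs, 32), (960, 7, p2, 5790, Kim, p3, 8), (960, 7, p2, 6090, Uma, p3, 8), (960, 7, p2, 9690, Kim, p3, 8), (9780, 6, qa, 9310, Tai, fin, 3)}.
π[eid, budget, name, dept]: project onto (eid, budget, name, dept) (4 duplicate(s) eliminated) → {(26, 3120, Kim, eng), (26, 3120, Uma, eng), (3, 9780, Tai, fin), (32, 6150, Kim, cs), (32, 6150, Uma, cs), (34, 3120, Kim, p3), (34, 3120, Uma, p3), (39, 4450, Eve, fin), (39, 4450, Pat, fin), (8, 960, Kim, p3), (8, 960, Uma, p3)}
Selection budget != 4450 and dept != p3: {(26, 3120, Kim, eng), (26, 3120, Uma, eng), (3, 9780, Tai, fin), (32, 6150, Kim, cs), (32, 6150, Uma, cs)}
π[name, budget]: project onto (name, budget) → {(Kim, 3120), (Kim, 6150), (Tai, 9780), (Uma, 3120), (Uma, 6150)}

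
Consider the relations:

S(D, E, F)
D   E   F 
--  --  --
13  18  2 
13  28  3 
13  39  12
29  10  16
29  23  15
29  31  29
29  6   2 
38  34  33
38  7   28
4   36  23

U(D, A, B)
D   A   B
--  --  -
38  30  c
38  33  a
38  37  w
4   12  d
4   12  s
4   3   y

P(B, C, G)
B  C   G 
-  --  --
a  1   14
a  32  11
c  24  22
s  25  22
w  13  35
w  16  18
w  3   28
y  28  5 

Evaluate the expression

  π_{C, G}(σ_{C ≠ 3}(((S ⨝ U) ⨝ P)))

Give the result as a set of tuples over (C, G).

{(1, 14), (13, 35), (16, 18), (24, 22), (25, 22), (28, 5), (32, 11)}

Joining S and U on D yields {(38, 34, 33, 30, c), (38, 34, 33, 33, a), (38, 34, 33, 37, w), (38, 7, 28, 30, c), (38, 7, 28, 33, a), (38, 7, 28, 37, w), (4, 36, 23, 12, d), (4, 36, 23, 12, s), (4, 36, 23, 3, y)}.
Joining (S ⨝ U) and P on B yields {(38, 34, 33, 30, c, 24, 22), (38, 34, 33, 33, a, 1, 14), (38, 34, 33, 33, a, 32, 11), (38, 34, 33, 37, w, 13, 35), (38, 34, 33, 37, w, 16, 18), (38, 34, 33, 37, w, 3, 28), (38, 7, 28, 30, c, 24, 22), (38, 7, 28, 33, a, 1, 14), (38, 7, 28, 33, a, 32, 11), (38, 7, 28, 37, w, 13, 35), (38, 7, 28, 37, w, 16, 18), (38, 7, 28, 37, w, 3, 28), (4, 36, 23, 12, s, 25, 22), (4, 36, 23, 3, y, 28, 5)}.
σ[C ≠ 3]: keep tuples satisfying C ≠ 3 → {(38, 34, 33, 30, c, 24, 22), (38, 34, 33, 33, a, 1, 14), (38, 34, 33, 33, a, 32, 11), (38, 34, 33, 37, w, 13, 35), (38, 34, 33, 37, w, 16, 18), (38, 7, 28, 30, c, 24, 22), (38, 7, 28, 33, a, 1, 14), (38, 7, 28, 33, a, 32, 11), (38, 7, 28, 37, w, 13, 35), (38, 7, 28, 37, w, 16, 18), (4, 36, 23, 12, s, 25, 22), (4, 36, 23, 3, y, 28, 5)}
π[C, G]: project onto (C, G) (5 duplicate(s) eliminated) → {(1, 14), (13, 35), (16, 18), (24, 22), (25, 22), (28, 5), (32, 11)}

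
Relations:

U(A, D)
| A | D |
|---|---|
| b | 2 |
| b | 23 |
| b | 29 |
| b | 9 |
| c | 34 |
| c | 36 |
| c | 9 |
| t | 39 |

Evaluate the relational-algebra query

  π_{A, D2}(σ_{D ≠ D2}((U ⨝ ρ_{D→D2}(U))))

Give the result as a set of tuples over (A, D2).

ρ[D→D2]: schema becomes (A, D2); tuples unchanged.
Joining U and ρ_{D→D2}(U) on A yields {(b, 2, 2), (b, 2, 23), (b, 2, 29), (b, 2, 9), (b, 23, 2), (b, 23, 23), (b, 23, 29), (b, 23, 9), (b, 29, 2), (b, 29, 23), (b, 29, 29), (b, 29, 9), (b, 9, 2), (b, 9, 23), (b, 9, 29), (b, 9, 9), (c, 34, 34), (c, 34, 36), (c, 34, 9), (c, 36, 34), (c, 36, 36), (c, 36, 9), (c, 9, 34), (c, 9, 36), (c, 9, 9), (t, 39, 39)}.
Apply σ_{D ≠ D2}; surviving tuples: {(b, 2, 23), (b, 2, 29), (b, 2, 9), (b, 23, 2), (b, 23, 29), (b, 23, 9), (b, 29, 2), (b, 29, 23), (b, 29, 9), (b, 9, 2), (b, 9, 23), (b, 9, 29), (c, 34, 36), (c, 34, 9), (c, 36, 34), (c, 36, 9), (c, 9, 34), (c, 9, 36)}
π_{A, D2} gives {(b, 2), (b, 23), (b, 29), (b, 9), (c, 34), (c, 36), (c, 9)} (11 duplicate(s) eliminated).

{(b, 2), (b, 23), (b, 29), (b, 9), (c, 34), (c, 36), (c, 9)}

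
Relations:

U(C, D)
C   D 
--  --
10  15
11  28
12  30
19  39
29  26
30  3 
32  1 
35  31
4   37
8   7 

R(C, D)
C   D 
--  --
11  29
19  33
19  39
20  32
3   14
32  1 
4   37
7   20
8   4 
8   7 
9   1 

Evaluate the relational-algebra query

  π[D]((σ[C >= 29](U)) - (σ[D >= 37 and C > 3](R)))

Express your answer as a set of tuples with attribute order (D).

{1, 26, 3, 31}

Apply σ_{C >= 29}; surviving tuples: {(29, 26), (30, 3), (32, 1), (35, 31)}
Apply σ_{D >= 37 and C > 3}; surviving tuples: {(19, 39), (4, 37)}
Set difference of the two operands is {(29, 26), (30, 3), (32, 1), (35, 31)}.
Projecting to D: {1, 26, 3, 31}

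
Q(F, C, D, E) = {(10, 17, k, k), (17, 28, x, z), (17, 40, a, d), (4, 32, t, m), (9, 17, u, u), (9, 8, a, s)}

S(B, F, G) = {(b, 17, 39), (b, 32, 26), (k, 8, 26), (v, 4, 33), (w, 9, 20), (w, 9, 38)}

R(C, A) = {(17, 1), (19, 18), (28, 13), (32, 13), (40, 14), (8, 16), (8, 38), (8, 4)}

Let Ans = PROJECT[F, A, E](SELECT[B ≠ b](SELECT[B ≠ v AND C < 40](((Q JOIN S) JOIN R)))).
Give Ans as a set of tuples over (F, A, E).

Joining Q and S on F yields {(17, 28, x, z, b, 39), (17, 40, a, d, b, 39), (4, 32, t, m, v, 33), (9, 17, u, u, w, 20), (9, 17, u, u, w, 38), (9, 8, a, s, w, 20), (9, 8, a, s, w, 38)}.
Joining (Q JOIN S) and R on C yields {(17, 28, x, z, b, 39, 13), (17, 40, a, d, b, 39, 14), (4, 32, t, m, v, 33, 13), (9, 17, u, u, w, 20, 1), (9, 17, u, u, w, 38, 1), (9, 8, a, s, w, 20, 16), (9, 8, a, s, w, 20, 38), (9, 8, a, s, w, 20, 4), (9, 8, a, s, w, 38, 16), (9, 8, a, s, w, 38, 38), (9, 8, a, s, w, 38, 4)}.
σ[B ≠ v AND C < 40]: keep tuples satisfying B ≠ v AND C < 40 → {(17, 28, x, z, b, 39, 13), (9, 17, u, u, w, 20, 1), (9, 17, u, u, w, 38, 1), (9, 8, a, s, w, 20, 16), (9, 8, a, s, w, 20, 38), (9, 8, a, s, w, 20, 4), (9, 8, a, s, w, 38, 16), (9, 8, a, s, w, 38, 38), (9, 8, a, s, w, 38, 4)}
σ[B ≠ b]: keep tuples satisfying B ≠ b → {(9, 17, u, u, w, 20, 1), (9, 17, u, u, w, 38, 1), (9, 8, a, s, w, 20, 16), (9, 8, a, s, w, 20, 38), (9, 8, a, s, w, 20, 4), (9, 8, a, s, w, 38, 16), (9, 8, a, s, w, 38, 38), (9, 8, a, s, w, 38, 4)}
π[F, A, E]: project onto (F, A, E) (4 duplicate(s) eliminated) → {(9, 1, u), (9, 16, s), (9, 38, s), (9, 4, s)}

{(9, 1, u), (9, 16, s), (9, 38, s), (9, 4, s)}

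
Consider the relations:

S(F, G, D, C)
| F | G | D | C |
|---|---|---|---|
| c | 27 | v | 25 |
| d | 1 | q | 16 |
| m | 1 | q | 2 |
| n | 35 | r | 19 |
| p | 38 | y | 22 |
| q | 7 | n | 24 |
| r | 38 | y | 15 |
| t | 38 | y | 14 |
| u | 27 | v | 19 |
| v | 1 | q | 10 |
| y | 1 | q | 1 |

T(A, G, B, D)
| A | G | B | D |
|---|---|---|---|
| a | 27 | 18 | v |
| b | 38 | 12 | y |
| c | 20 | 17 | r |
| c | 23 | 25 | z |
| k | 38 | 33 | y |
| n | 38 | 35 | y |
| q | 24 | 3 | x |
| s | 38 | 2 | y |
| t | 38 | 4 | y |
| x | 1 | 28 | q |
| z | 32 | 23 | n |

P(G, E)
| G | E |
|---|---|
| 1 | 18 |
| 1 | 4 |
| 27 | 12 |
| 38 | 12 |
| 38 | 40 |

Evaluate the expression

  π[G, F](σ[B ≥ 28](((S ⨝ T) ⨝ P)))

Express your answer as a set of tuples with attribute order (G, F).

Natural join on G, D: {(c, 27, v, 25, a, 18), (d, 1, q, 16, x, 28), (m, 1, q, 2, x, 28), (p, 38, y, 22, b, 12), (p, 38, y, 22, k, 33), (p, 38, y, 22, n, 35), (p, 38, y, 22, s, 2), (p, 38, y, 22, t, 4), (r, 38, y, 15, b, 12), (r, 38, y, 15, k, 33), (r, 38, y, 15, n, 35), (r, 38, y, 15, s, 2), (r, 38, y, 15, t, 4), (t, 38, y, 14, b, 12), (t, 38, y, 14, k, 33), (t, 38, y, 14, n, 35), (t, 38, y, 14, s, 2), (t, 38, y, 14, t, 4), (u, 27, v, 19, a, 18), (v, 1, q, 10, x, 28), (y, 1, q, 1, x, 28)}
Natural join on G: {(c, 27, v, 25, a, 18, 12), (d, 1, q, 16, x, 28, 18), (d, 1, q, 16, x, 28, 4), (m, 1, q, 2, x, 28, 18), (m, 1, q, 2, x, 28, 4), (p, 38, y, 22, b, 12, 12), (p, 38, y, 22, b, 12, 40), (p, 38, y, 22, k, 33, 12), (p, 38, y, 22, k, 33, 40), (p, 38, y, 22, n, 35, 12), (p, 38, y, 22, n, 35, 40), (p, 38, y, 22, s, 2, 12), (p, 38, y, 22, s, 2, 40), (p, 38, y, 22, t, 4, 12), (p, 38, y, 22, t, 4, 40), (r, 38, y, 15, b, 12, 12), (r, 38, y, 15, b, 12, 40), (r, 38, y, 15, k, 33, 12), (r, 38, y, 15, k, 33, 40), (r, 38, y, 15, n, 35, 12), (r, 38, y, 15, n, 35, 40), (r, 38, y, 15, s, 2, 12), (r, 38, y, 15, s, 2, 40), (r, 38, y, 15, t, 4, 12), (r, 38, y, 15, t, 4, 40), (t, 38, y, 14, b, 12, 12), (t, 38, y, 14, b, 12, 40), (t, 38, y, 14, k, 33, 12), (t, 38, y, 14, k, 33, 40), (t, 38, y, 14, n, 35, 12), (t, 38, y, 14, n, 35, 40), (t, 38, y, 14, s, 2, 12), (t, 38, y, 14, s, 2, 40), (t, 38, y, 14, t, 4, 12), (t, 38, y, 14, t, 4, 40), (u, 27, v, 19, a, 18, 12), (v, 1, q, 10, x, 28, 18), (v, 1, q, 10, x, 28, 4), (y, 1, q, 1, x, 28, 18), (y, 1, q, 1, x, 28, 4)}
Filtering on B ≥ 28 leaves {(d, 1, q, 16, x, 28, 18), (d, 1, q, 16, x, 28, 4), (m, 1, q, 2, x, 28, 18), (m, 1, q, 2, x, 28, 4), (p, 38, y, 22, k, 33, 12), (p, 38, y, 22, k, 33, 40), (p, 38, y, 22, n, 35, 12), (p, 38, y, 22, n, 35, 40), (r, 38, y, 15, k, 33, 12), (r, 38, y, 15, k, 33, 40), (r, 38, y, 15, n, 35, 12), (r, 38, y, 15, n, 35, 40), (t, 38, y, 14, k, 33, 12), (t, 38, y, 14, k, 33, 40), (t, 38, y, 14, n, 35, 12), (t, 38, y, 14, n, 35, 40), (v, 1, q, 10, x, 28, 18), (v, 1, q, 10, x, 28, 4), (y, 1, q, 1, x, 28, 18), (y, 1, q, 1, x, 28, 4)}.
π_{G, F} gives {(1, d), (1, m), (1, v), (1, y), (38, p), (38, r), (38, t)} (13 duplicate(s) eliminated).

{(1, d), (1, m), (1, v), (1, y), (38, p), (38, r), (38, t)}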